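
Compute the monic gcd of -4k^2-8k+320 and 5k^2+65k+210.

1

By polynomial division,
  -4k^2-8k+320 = (-4/5)(5k^2+65k+210) + (44k+488)
  5k^2+65k+210 = ((5/44)k+105/484)(44k+488) + (12600/121)
  44k+488 = ((1331/3150)k+7381/1575)(12600/121) + (0)
The last nonzero remainder is the constant 12600/121, so the polynomials are coprime and gcd = 1.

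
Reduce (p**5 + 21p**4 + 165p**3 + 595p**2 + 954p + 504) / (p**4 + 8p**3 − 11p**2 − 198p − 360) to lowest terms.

(p**2 + 8p + 7)/(p − 5)

Repeated division with remainder:
  p**5 + 21p**4 + 165p**3 + 595p**2 + 954p + 504 = (p + 13)(p**4 + 8p**3 − 11p**2 − 198p − 360) + (72p**3 + 936p**2 + 3888p + 5184)
  p**4 + 8p**3 − 11p**2 − 198p − 360 = ((1/72)p − 5/72)(72p**3 + 936p**2 + 3888p + 5184) + (0)
Last nonzero remainder: 72p**3 + 936p**2 + 3888p + 5184. Dividing through by 72 gives the monic gcd p**3 + 13p**2 + 54p + 72.
Cancel p**3 + 13p**2 + 54p + 72 from numerator and denominator to get the reduced form.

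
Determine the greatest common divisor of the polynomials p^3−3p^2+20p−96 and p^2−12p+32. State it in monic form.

By polynomial division,
  p^3−3p^2+20p−96 = (p+9)(p^2−12p+32) + (96p−384)
  p^2−12p+32 = ((1/96)p−1/12)(96p−384) + (0)
Last nonzero remainder: 96p−384. Dividing through by 96 gives the monic gcd p−4.

p−4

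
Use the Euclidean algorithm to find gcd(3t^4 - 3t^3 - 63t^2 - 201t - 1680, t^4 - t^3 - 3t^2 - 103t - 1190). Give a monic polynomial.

t^2 - 2t - 35

Apply the Euclidean algorithm:
  3t^4 - 3t^3 - 63t^2 - 201t - 1680 = (3)(t^4 - t^3 - 3t^2 - 103t - 1190) + (-54t^2 + 108t + 1890)
  t^4 - t^3 - 3t^2 - 103t - 1190 = (-(1/54)t^2 - (1/54)t - 17/27)(-54t^2 + 108t + 1890) + (0)
Last nonzero remainder: -54t^2 + 108t + 1890. Dividing through by -54 gives the monic gcd t^2 - 2t - 35.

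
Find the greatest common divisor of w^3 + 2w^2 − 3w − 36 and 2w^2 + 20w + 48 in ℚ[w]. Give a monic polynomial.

Repeated division with remainder:
  w^3 + 2w^2 − 3w − 36 = ((1/2)w − 4)(2w^2 + 20w + 48) + (53w + 156)
  2w^2 + 20w + 48 = ((2/53)w + 748/2809)(53w + 156) + (18144/2809)
  53w + 156 = ((148877/18144)w + 36517/1512)(18144/2809) + (0)
The last nonzero remainder is the constant 18144/2809, so the polynomials are coprime and gcd = 1.

1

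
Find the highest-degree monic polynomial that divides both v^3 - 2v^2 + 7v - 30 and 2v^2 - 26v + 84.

Euclidean algorithm in ℚ[v]:
  v^3 - 2v^2 + 7v - 30 = ((1/2)v + 11/2)(2v^2 - 26v + 84) + (108v - 492)
  2v^2 - 26v + 84 = ((1/54)v - 38/243)(108v - 492) + (572/81)
  108v - 492 = ((2187/143)v - 9963/143)(572/81) + (0)
The last nonzero remainder is the constant 572/81, so the polynomials are coprime and gcd = 1.

1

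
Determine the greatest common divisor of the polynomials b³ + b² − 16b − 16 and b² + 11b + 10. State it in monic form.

Euclidean algorithm in ℚ[b]:
  b³ + b² − 16b − 16 = (b − 10)(b² + 11b + 10) + (84b + 84)
  b² + 11b + 10 = ((1/84)b + 5/42)(84b + 84) + (0)
Last nonzero remainder: 84b + 84. Dividing through by 84 gives the monic gcd b + 1.

b + 1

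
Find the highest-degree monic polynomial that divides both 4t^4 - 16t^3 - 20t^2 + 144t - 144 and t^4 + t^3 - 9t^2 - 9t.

t^2 - 9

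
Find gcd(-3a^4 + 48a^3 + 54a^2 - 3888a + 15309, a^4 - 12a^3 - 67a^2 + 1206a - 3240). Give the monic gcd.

By polynomial division,
  -3a^4 + 48a^3 + 54a^2 - 3888a + 15309 = (-3)(a^4 - 12a^3 - 67a^2 + 1206a - 3240) + (12a^3 - 147a^2 - 270a + 5589)
  a^4 - 12a^3 - 67a^2 + 1206a - 3240 = ((1/12)a + 1/48)(12a^3 - 147a^2 - 270a + 5589) + (-(663/16)a^2 + (5967/8)a - 53703/16)
  12a^3 - 147a^2 - 270a + 5589 = (-(64/221)a - 368/221)(-(663/16)a^2 + (5967/8)a - 53703/16) + (0)
Last nonzero remainder: -(663/16)a^2 + (5967/8)a - 53703/16. Dividing through by -663/16 gives the monic gcd a^2 - 18a + 81.

a^2 - 18a + 81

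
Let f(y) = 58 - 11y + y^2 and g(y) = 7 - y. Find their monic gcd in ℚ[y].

1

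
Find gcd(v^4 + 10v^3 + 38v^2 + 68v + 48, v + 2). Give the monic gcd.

v + 2

By polynomial division,
  v^4 + 10v^3 + 38v^2 + 68v + 48 = (v^3 + 8v^2 + 22v + 24)(v + 2) + (0)
The last nonzero remainder v + 2 is already monic.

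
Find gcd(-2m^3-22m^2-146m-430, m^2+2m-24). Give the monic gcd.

1

Euclidean algorithm in ℚ[m]:
  -2m^3-22m^2-146m-430 = (-2m-18)(m^2+2m-24) + (-158m-862)
  m^2+2m-24 = (-(1/158)m+273/12482)(-158m-862) + (-32121/6241)
  -158m-862 = ((986078/32121)m+5379742/32121)(-32121/6241) + (0)
The last nonzero remainder is the constant -32121/6241, so the polynomials are coprime and gcd = 1.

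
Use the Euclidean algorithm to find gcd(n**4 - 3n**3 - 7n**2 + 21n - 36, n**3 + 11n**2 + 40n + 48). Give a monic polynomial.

n + 3

Euclidean algorithm in ℚ[n]:
  n**4 - 3n**3 - 7n**2 + 21n - 36 = (n - 14)(n**3 + 11n**2 + 40n + 48) + (107n**2 + 533n + 636)
  n**3 + 11n**2 + 40n + 48 = ((1/107)n + 644/11449)(107n**2 + 533n + 636) + ((46656/11449)n + 139968/11449)
  107n**2 + 533n + 636 = ((1225043/46656)n + 606797/11664)((46656/11449)n + 139968/11449) + (0)
Last nonzero remainder: (46656/11449)n + 139968/11449. Dividing through by 46656/11449 gives the monic gcd n + 3.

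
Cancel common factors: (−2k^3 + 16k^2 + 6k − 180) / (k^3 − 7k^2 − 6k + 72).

Euclidean algorithm in ℚ[k]:
  −2k^3 + 16k^2 + 6k − 180 = (−2)(k^3 − 7k^2 − 6k + 72) + (2k^2 − 6k − 36)
  k^3 − 7k^2 − 6k + 72 = ((1/2)k − 2)(2k^2 − 6k − 36) + (0)
Last nonzero remainder: 2k^2 − 6k − 36. Dividing through by 2 gives the monic gcd k^2 − 3k − 18.
Cancel k^2 − 3k − 18 from numerator and denominator to get the reduced form.

(−2k + 10)/(k − 4)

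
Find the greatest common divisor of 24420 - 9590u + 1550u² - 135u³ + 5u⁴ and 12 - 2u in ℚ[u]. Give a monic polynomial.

-6 + u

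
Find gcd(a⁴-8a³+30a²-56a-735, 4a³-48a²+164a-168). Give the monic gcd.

Repeated division with remainder:
  a⁴-8a³+30a²-56a-735 = ((1/4)a+1)(4a³-48a²+164a-168) + (37a²-178a-567)
  4a³-48a²+164a-168 = ((4/37)a-1064/1369)(37a²-178a-567) + ((119040/1369)a-833280/1369)
  37a²-178a-567 = ((50653/119040)a+36963/39680)((119040/1369)a-833280/1369) + (0)
Last nonzero remainder: (119040/1369)a-833280/1369. Dividing through by 119040/1369 gives the monic gcd a-7.

a-7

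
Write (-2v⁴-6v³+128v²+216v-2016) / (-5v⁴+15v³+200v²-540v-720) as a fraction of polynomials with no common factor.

Euclidean algorithm in ℚ[v]:
  -2v⁴-6v³+128v²+216v-2016 = (2/5)(-5v⁴+15v³+200v²-540v-720) + (-12v³+48v²+432v-1728)
  -5v⁴+15v³+200v²-540v-720 = ((5/12)v+5/12)(-12v³+48v²+432v-1728) + (0)
Last nonzero remainder: -12v³+48v²+432v-1728. Dividing through by -12 gives the monic gcd v³-4v²-36v+144.
Cancel v³-4v²-36v+144 from numerator and denominator to get the reduced form.

(2v+14)/(5v+5)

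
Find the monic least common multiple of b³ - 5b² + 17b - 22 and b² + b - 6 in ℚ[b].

b⁴ - 2b³ + 2b² + 29b - 66

By polynomial division,
  b³ - 5b² + 17b - 22 = (b - 6)(b² + b - 6) + (29b - 58)
  b² + b - 6 = ((1/29)b + 3/29)(29b - 58) + (0)
Last nonzero remainder: 29b - 58. Dividing through by 29 gives the monic gcd b - 2.
Then lcm(f, g) = f·g / gcd(f, g); expanding and making the result monic gives the answer.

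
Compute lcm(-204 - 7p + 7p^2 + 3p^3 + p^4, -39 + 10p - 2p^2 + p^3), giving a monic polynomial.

Euclidean algorithm in ℚ[p]:
  p^4 + 3p^3 + 7p^2 - 7p - 204 = (p + 5)(p^3 - 2p^2 + 10p - 39) + (7p^2 - 18p - 9)
  p^3 - 2p^2 + 10p - 39 = ((1/7)p + 4/49)(7p^2 - 18p - 9) + ((625/49)p - 1875/49)
  7p^2 - 18p - 9 = ((343/625)p + 147/625)((625/49)p - 1875/49) + (0)
Last nonzero remainder: (625/49)p - 1875/49. Dividing through by 625/49 gives the monic gcd p - 3.
Then lcm(f, g) = f·g / gcd(f, g); expanding and making the result monic gives the answer.

-2652 - 295p - 120p^2 + 39p^3 + 23p^4 + 4p^5 + p^6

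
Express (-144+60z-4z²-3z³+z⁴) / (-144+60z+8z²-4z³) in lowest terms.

(-12+4z-z²)/(-12+4z)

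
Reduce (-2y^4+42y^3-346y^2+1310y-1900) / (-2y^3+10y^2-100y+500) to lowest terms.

Apply the Euclidean algorithm:
  -2y^4+42y^3-346y^2+1310y-1900 = (y-16)(-2y^3+10y^2-100y+500) + (-86y^2-790y+6100)
  -2y^3+10y^2-100y+500 = ((1/43)y-610/1849)(-86y^2-790y+6100) + (-(929100/1849)y+4645500/1849)
  -86y^2-790y+6100 = ((79507/464550)y+112789/46455)(-(929100/1849)y+4645500/1849) + (0)
Last nonzero remainder: -(929100/1849)y+4645500/1849. Dividing through by -929100/1849 gives the monic gcd y-5.
Cancel y-5 from numerator and denominator to get the reduced form.

(y^3-16y^2+93y-190)/(y^2+50)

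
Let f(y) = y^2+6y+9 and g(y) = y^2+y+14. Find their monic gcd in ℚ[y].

Euclidean algorithm in ℚ[y]:
  y^2+6y+9 = (y^2+y+14) + (5y-5)
  y^2+y+14 = ((1/5)y+2/5)(5y-5) + (16)
  5y-5 = ((5/16)y-5/16)(16) + (0)
The last nonzero remainder is the constant 16, so the polynomials are coprime and gcd = 1.

1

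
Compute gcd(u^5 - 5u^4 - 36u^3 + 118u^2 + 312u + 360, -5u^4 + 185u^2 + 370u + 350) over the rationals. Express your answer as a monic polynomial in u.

u^3 + 7u^2 + 12u + 10

Euclidean algorithm in ℚ[u]:
  u^5 - 5u^4 - 36u^3 + 118u^2 + 312u + 360 = (-(1/5)u + 1)(-5u^4 + 185u^2 + 370u + 350) + (u^3 + 7u^2 + 12u + 10)
  -5u^4 + 185u^2 + 370u + 350 = (-5u + 35)(u^3 + 7u^2 + 12u + 10) + (0)
The last nonzero remainder u^3 + 7u^2 + 12u + 10 is already monic.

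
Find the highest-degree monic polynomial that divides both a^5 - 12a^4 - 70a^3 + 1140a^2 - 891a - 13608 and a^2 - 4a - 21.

Apply the Euclidean algorithm:
  a^5 - 12a^4 - 70a^3 + 1140a^2 - 891a - 13608 = (a^3 - 8a^2 - 81a + 648)(a^2 - 4a - 21) + (0)
The last nonzero remainder a^2 - 4a - 21 is already monic.

a^2 - 4a - 21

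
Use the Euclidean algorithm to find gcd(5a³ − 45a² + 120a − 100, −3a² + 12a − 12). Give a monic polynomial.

By polynomial division,
  5a³ − 45a² + 120a − 100 = (−(5/3)a + 25/3)(−3a² + 12a − 12) + (0)
Last nonzero remainder: −3a² + 12a − 12. Dividing through by −3 gives the monic gcd a² − 4a + 4.

a² − 4a + 4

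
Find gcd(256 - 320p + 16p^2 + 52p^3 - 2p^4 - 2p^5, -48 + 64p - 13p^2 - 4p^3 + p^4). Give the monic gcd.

Apply the Euclidean algorithm:
  -2p^5 - 2p^4 + 52p^3 + 16p^2 - 320p + 256 = (-2p - 10)(p^4 - 4p^3 - 13p^2 + 64p - 48) + (-14p^3 + 14p^2 + 224p - 224)
  p^4 - 4p^3 - 13p^2 + 64p - 48 = (-(1/14)p + 3/14)(-14p^3 + 14p^2 + 224p - 224) + (0)
Last nonzero remainder: -14p^3 + 14p^2 + 224p - 224. Dividing through by -14 gives the monic gcd p^3 - p^2 - 16p + 16.

16 - 16p - p^2 + p^3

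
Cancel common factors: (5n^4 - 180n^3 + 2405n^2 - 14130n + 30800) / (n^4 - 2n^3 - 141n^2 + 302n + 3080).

(5n^2 - 95n + 440)/(n^2 + 15n + 44)

Apply the Euclidean algorithm:
  5n^4 - 180n^3 + 2405n^2 - 14130n + 30800 = (5)(n^4 - 2n^3 - 141n^2 + 302n + 3080) + (-170n^3 + 3110n^2 - 15640n + 15400)
  n^4 - 2n^3 - 141n^2 + 302n + 3080 = (-(1/170)n - 277/2890)(-170n^3 + 3110n^2 - 15640n + 15400) + ((18810/289)n^2 - (18810/17)n + 1316700/289)
  -170n^3 + 3110n^2 - 15640n + 15400 = (-(4913/1881)n + 578/171)((18810/289)n^2 - (18810/17)n + 1316700/289) + (0)
Last nonzero remainder: (18810/289)n^2 - (18810/17)n + 1316700/289. Dividing through by 18810/289 gives the monic gcd n^2 - 17n + 70.
Cancel n^2 - 17n + 70 from numerator and denominator to get the reduced form.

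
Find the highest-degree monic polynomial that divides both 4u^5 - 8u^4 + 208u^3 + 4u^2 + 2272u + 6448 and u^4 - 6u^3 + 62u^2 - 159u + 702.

u^2 - 3u + 26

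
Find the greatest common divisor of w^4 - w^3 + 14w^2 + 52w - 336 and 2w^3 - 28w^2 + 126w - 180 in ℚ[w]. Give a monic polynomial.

w - 3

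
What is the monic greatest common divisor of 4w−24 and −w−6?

1

Apply the Euclidean algorithm:
  4w−24 = (−4)(−w−6) + (−48)
  −w−6 = ((1/48)w+1/8)(−48) + (0)
The last nonzero remainder is the constant −48, so the polynomials are coprime and gcd = 1.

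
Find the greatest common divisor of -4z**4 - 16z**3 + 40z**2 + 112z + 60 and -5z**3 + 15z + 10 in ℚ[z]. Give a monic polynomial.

z**2 + 2z + 1

By polynomial division,
  -4z**4 - 16z**3 + 40z**2 + 112z + 60 = ((4/5)z + 16/5)(-5z**3 + 15z + 10) + (28z**2 + 56z + 28)
  -5z**3 + 15z + 10 = (-(5/28)z + 5/14)(28z**2 + 56z + 28) + (0)
Last nonzero remainder: 28z**2 + 56z + 28. Dividing through by 28 gives the monic gcd z**2 + 2z + 1.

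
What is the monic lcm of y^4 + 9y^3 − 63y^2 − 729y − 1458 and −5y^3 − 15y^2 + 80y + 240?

y^6 + 9y^5 − 79y^4 − 873y^3 − 450y^2 + 11664y + 23328

By polynomial division,
  y^4 + 9y^3 − 63y^2 − 729y − 1458 = (−(1/5)y − 6/5)(−5y^3 − 15y^2 + 80y + 240) + (−65y^2 − 585y − 1170)
  −5y^3 − 15y^2 + 80y + 240 = ((1/13)y − 6/13)(−65y^2 − 585y − 1170) + (−100y − 300)
  −65y^2 − 585y − 1170 = ((13/20)y + 39/10)(−100y − 300) + (0)
Last nonzero remainder: −100y − 300. Dividing through by −100 gives the monic gcd y + 3.
Then lcm(f, g) = f·g / gcd(f, g); expanding and making the result monic gives the answer.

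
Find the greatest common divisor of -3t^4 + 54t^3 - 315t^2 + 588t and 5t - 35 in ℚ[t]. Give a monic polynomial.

t - 7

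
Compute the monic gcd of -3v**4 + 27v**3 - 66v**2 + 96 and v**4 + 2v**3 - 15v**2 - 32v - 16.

Repeated division with remainder:
  -3v**4 + 27v**3 - 66v**2 + 96 = (-3)(v**4 + 2v**3 - 15v**2 - 32v - 16) + (33v**3 - 111v**2 - 96v + 48)
  v**4 + 2v**3 - 15v**2 - 32v - 16 = ((1/33)v + 59/363)(33v**3 - 111v**2 - 96v + 48) + ((720/121)v**2 - (2160/121)v - 2880/121)
  33v**3 - 111v**2 - 96v + 48 = ((1331/240)v - 121/60)((720/121)v**2 - (2160/121)v - 2880/121) + (0)
Last nonzero remainder: (720/121)v**2 - (2160/121)v - 2880/121. Dividing through by 720/121 gives the monic gcd v**2 - 3v - 4.

v**2 - 3v - 4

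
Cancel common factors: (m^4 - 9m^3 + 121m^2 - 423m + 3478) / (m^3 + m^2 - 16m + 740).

By polynomial division,
  m^4 - 9m^3 + 121m^2 - 423m + 3478 = (m - 10)(m^3 + m^2 - 16m + 740) + (147m^2 - 1323m + 10878)
  m^3 + m^2 - 16m + 740 = ((1/147)m + 10/147)(147m^2 - 1323m + 10878) + (0)
Last nonzero remainder: 147m^2 - 1323m + 10878. Dividing through by 147 gives the monic gcd m^2 - 9m + 74.
Cancel m^2 - 9m + 74 from numerator and denominator to get the reduced form.

(m^2 + 47)/(m + 10)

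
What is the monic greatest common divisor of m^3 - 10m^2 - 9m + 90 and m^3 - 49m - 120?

Repeated division with remainder:
  m^3 - 10m^2 - 9m + 90 = (m^3 - 49m - 120) + (-10m^2 + 40m + 210)
  m^3 - 49m - 120 = (-(1/10)m - 2/5)(-10m^2 + 40m + 210) + (-12m - 36)
  -10m^2 + 40m + 210 = ((5/6)m - 35/6)(-12m - 36) + (0)
Last nonzero remainder: -12m - 36. Dividing through by -12 gives the monic gcd m + 3.

m + 3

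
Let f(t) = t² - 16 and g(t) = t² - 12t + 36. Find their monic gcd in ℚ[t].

1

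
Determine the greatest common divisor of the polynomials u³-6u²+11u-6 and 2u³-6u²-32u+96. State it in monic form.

u-3

Repeated division with remainder:
  u³-6u²+11u-6 = (1/2)(2u³-6u²-32u+96) + (-3u²+27u-54)
  2u³-6u²-32u+96 = (-(2/3)u-4)(-3u²+27u-54) + (40u-120)
  -3u²+27u-54 = (-(3/40)u+9/20)(40u-120) + (0)
Last nonzero remainder: 40u-120. Dividing through by 40 gives the monic gcd u-3.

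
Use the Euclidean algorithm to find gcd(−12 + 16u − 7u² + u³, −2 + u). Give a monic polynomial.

−2 + u

By polynomial division,
  u³ − 7u² + 16u − 12 = (u² − 5u + 6)(u − 2) + (0)
The last nonzero remainder u − 2 is already monic.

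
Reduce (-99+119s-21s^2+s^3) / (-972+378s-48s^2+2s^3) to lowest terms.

Euclidean algorithm in ℚ[s]:
  s^3-21s^2+119s-99 = (1/2)(2s^3-48s^2+378s-972) + (3s^2-70s+387)
  2s^3-48s^2+378s-972 = ((2/3)s-4/9)(3s^2-70s+387) + ((800/9)s-800)
  3s^2-70s+387 = ((27/800)s-387/800)((800/9)s-800) + (0)
Last nonzero remainder: (800/9)s-800. Dividing through by 800/9 gives the monic gcd s-9.
Cancel s-9 from numerator and denominator to get the reduced form.

(11-12s+s^2)/(108-30s+2s^2)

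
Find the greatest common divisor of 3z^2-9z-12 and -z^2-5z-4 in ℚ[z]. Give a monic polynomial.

z+1

By polynomial division,
  3z^2-9z-12 = (-3)(-z^2-5z-4) + (-24z-24)
  -z^2-5z-4 = ((1/24)z+1/6)(-24z-24) + (0)
Last nonzero remainder: -24z-24. Dividing through by -24 gives the monic gcd z+1.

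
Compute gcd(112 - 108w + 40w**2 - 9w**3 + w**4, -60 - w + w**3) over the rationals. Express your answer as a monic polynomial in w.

-4 + w

Repeated division with remainder:
  w**4 - 9w**3 + 40w**2 - 108w + 112 = (w - 9)(w**3 - w - 60) + (41w**2 - 57w - 428)
  w**3 - w - 60 = ((1/41)w + 57/1681)(41w**2 - 57w - 428) + ((19116/1681)w - 76464/1681)
  41w**2 - 57w - 428 = ((68921/19116)w + 179867/19116)((19116/1681)w - 76464/1681) + (0)
Last nonzero remainder: (19116/1681)w - 76464/1681. Dividing through by 19116/1681 gives the monic gcd w - 4.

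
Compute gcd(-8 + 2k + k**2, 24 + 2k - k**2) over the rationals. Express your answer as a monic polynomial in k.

4 + k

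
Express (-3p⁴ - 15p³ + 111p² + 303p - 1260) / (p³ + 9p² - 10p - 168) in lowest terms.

(-3p² - 6p + 45)/(p + 6)

Euclidean algorithm in ℚ[p]:
  -3p⁴ - 15p³ + 111p² + 303p - 1260 = (-3p + 12)(p³ + 9p² - 10p - 168) + (-27p² - 81p + 756)
  p³ + 9p² - 10p - 168 = (-(1/27)p - 2/9)(-27p² - 81p + 756) + (0)
Last nonzero remainder: -27p² - 81p + 756. Dividing through by -27 gives the monic gcd p² + 3p - 28.
Cancel p² + 3p - 28 from numerator and denominator to get the reduced form.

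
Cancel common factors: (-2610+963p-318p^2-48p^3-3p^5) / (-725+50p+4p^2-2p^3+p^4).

Euclidean algorithm in ℚ[p]:
  -3p^5-48p^3-318p^2+963p-2610 = (-3p-6)(p^4-2p^3+4p^2+50p-725) + (-48p^3-144p^2-912p-6960)
  p^4-2p^3+4p^2+50p-725 = (-(1/48)p+5/48)(-48p^3-144p^2-912p-6960) + (0)
Last nonzero remainder: -48p^3-144p^2-912p-6960. Dividing through by -48 gives the monic gcd p^3+3p^2+19p+145.
Cancel p^3+3p^2+19p+145 from numerator and denominator to get the reduced form.

(-18+9p-3p^2)/(-5+p)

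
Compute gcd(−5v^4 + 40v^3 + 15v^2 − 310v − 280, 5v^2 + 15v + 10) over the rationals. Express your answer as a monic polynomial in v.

Apply the Euclidean algorithm:
  −5v^4 + 40v^3 + 15v^2 − 310v − 280 = (−v^2 + 11v − 28)(5v^2 + 15v + 10) + (0)
Last nonzero remainder: 5v^2 + 15v + 10. Dividing through by 5 gives the monic gcd v^2 + 3v + 2.

v^2 + 3v + 2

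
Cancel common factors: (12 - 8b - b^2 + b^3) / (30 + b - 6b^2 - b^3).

By polynomial division,
  b^3 - b^2 - 8b + 12 = (-1)(-b^3 - 6b^2 + b + 30) + (-7b^2 - 7b + 42)
  -b^3 - 6b^2 + b + 30 = ((1/7)b + 5/7)(-7b^2 - 7b + 42) + (0)
Last nonzero remainder: -7b^2 - 7b + 42. Dividing through by -7 gives the monic gcd b^2 + b - 6.
Cancel b^2 + b - 6 from numerator and denominator to get the reduced form.

(2 - b)/(5 + b)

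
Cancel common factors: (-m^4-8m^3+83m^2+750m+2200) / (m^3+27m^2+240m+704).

(-m^3+3m^2+50m+200)/(m^2+16m+64)

Repeated division with remainder:
  -m^4-8m^3+83m^2+750m+2200 = (-m+19)(m^3+27m^2+240m+704) + (-190m^2-3106m-11176)
  m^3+27m^2+240m+704 = (-(1/190)m-506/9025)(-190m^2-3106m-11176) + ((63504/9025)m+698544/9025)
  -190m^2-3106m-11176 = (-(857375/31752)m-1146175/7938)((63504/9025)m+698544/9025) + (0)
Last nonzero remainder: (63504/9025)m+698544/9025. Dividing through by 63504/9025 gives the monic gcd m+11.
Cancel m+11 from numerator and denominator to get the reduced form.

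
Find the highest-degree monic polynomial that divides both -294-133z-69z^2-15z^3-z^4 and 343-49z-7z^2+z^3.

By polynomial division,
  -z^4-15z^3-69z^2-133z-294 = (-z-22)(z^3-7z^2-49z+343) + (-272z^2-868z+7252)
  z^3-7z^2-49z+343 = (-(1/272)z+693/18496)(-272z^2-868z+7252) + ((47089/4624)z+329623/4624)
  -272z^2-868z+7252 = (-(1257728/47089)z+684352/6727)((47089/4624)z+329623/4624) + (0)
Last nonzero remainder: (47089/4624)z+329623/4624. Dividing through by 47089/4624 gives the monic gcd z+7.

7+z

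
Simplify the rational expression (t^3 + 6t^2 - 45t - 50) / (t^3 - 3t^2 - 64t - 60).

(t^2 + 5t - 50)/(t^2 - 4t - 60)

Euclidean algorithm in ℚ[t]:
  t^3 + 6t^2 - 45t - 50 = (t^3 - 3t^2 - 64t - 60) + (9t^2 + 19t + 10)
  t^3 - 3t^2 - 64t - 60 = ((1/9)t - 46/81)(9t^2 + 19t + 10) + (-(4400/81)t - 4400/81)
  9t^2 + 19t + 10 = (-(729/4400)t - 81/440)(-(4400/81)t - 4400/81) + (0)
Last nonzero remainder: -(4400/81)t - 4400/81. Dividing through by -4400/81 gives the monic gcd t + 1.
Cancel t + 1 from numerator and denominator to get the reduced form.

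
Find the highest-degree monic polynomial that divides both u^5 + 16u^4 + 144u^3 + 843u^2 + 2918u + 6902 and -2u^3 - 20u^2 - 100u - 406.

Repeated division with remainder:
  u^5 + 16u^4 + 144u^3 + 843u^2 + 2918u + 6902 = (-(1/2)u^2 - 3u - 17)(-2u^3 - 20u^2 - 100u - 406) + (0)
Last nonzero remainder: -2u^3 - 20u^2 - 100u - 406. Dividing through by -2 gives the monic gcd u^3 + 10u^2 + 50u + 203.

u^3 + 10u^2 + 50u + 203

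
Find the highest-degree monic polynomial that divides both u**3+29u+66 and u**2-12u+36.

1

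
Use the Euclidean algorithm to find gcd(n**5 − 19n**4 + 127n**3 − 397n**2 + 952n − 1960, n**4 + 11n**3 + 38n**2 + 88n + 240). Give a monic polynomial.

n**2 + 8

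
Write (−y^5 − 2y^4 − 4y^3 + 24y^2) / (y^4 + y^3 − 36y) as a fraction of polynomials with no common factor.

By polynomial division,
  −y^5 − 2y^4 − 4y^3 + 24y^2 = (−y − 1)(y^4 + y^3 − 36y) + (−3y^3 − 12y^2 − 36y)
  y^4 + y^3 − 36y = (−(1/3)y + 1)(−3y^3 − 12y^2 − 36y) + (0)
Last nonzero remainder: −3y^3 − 12y^2 − 36y. Dividing through by −3 gives the monic gcd y^3 + 4y^2 + 12y.
Cancel y^3 + 4y^2 + 12y from numerator and denominator to get the reduced form.

(−y^2 + 2y)/(y − 3)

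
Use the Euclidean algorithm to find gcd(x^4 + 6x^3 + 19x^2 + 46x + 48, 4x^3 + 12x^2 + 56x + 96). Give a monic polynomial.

Euclidean algorithm in ℚ[x]:
  x^4 + 6x^3 + 19x^2 + 46x + 48 = ((1/4)x + 3/4)(4x^3 + 12x^2 + 56x + 96) + (-4x^2 - 20x - 24)
  4x^3 + 12x^2 + 56x + 96 = (-x + 2)(-4x^2 - 20x - 24) + (72x + 144)
  -4x^2 - 20x - 24 = (-(1/18)x - 1/6)(72x + 144) + (0)
Last nonzero remainder: 72x + 144. Dividing through by 72 gives the monic gcd x + 2.

x + 2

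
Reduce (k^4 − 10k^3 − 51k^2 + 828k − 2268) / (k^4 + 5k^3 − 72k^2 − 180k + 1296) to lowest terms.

(k^2 − 13k + 42)/(k^2 + 2k − 24)

Apply the Euclidean algorithm:
  k^4 − 10k^3 − 51k^2 + 828k − 2268 = (k^4 + 5k^3 − 72k^2 − 180k + 1296) + (−15k^3 + 21k^2 + 1008k − 3564)
  k^4 + 5k^3 − 72k^2 − 180k + 1296 = (−(1/15)k − 32/75)(−15k^3 + 21k^2 + 1008k − 3564) + ((104/25)k^2 + (312/25)k − 5616/25)
  −15k^3 + 21k^2 + 1008k − 3564 = (−(375/104)k + 825/52)((104/25)k^2 + (312/25)k − 5616/25) + (0)
Last nonzero remainder: (104/25)k^2 + (312/25)k − 5616/25. Dividing through by 104/25 gives the monic gcd k^2 + 3k − 54.
Cancel k^2 + 3k − 54 from numerator and denominator to get the reduced form.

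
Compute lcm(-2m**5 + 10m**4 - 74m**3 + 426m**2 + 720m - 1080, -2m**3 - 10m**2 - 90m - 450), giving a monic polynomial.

m**6 + 12m**4 - 28m**3 - 1425m**2 - 1260m + 2700

Repeated division with remainder:
  -2m**5 + 10m**4 - 74m**3 + 426m**2 + 720m - 1080 = (m**2 - 10m + 42)(-2m**3 - 10m**2 - 90m - 450) + (396m**2 + 17820)
  -2m**3 - 10m**2 - 90m - 450 = (-(1/198)m - 5/198)(396m**2 + 17820) + (0)
Last nonzero remainder: 396m**2 + 17820. Dividing through by 396 gives the monic gcd m**2 + 45.
Then lcm(f, g) = f·g / gcd(f, g); expanding and making the result monic gives the answer.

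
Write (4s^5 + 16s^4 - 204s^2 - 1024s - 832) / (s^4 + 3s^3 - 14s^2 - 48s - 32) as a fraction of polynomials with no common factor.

Repeated division with remainder:
  4s^5 + 16s^4 - 204s^2 - 1024s - 832 = (4s + 4)(s^4 + 3s^3 - 14s^2 - 48s - 32) + (44s^3 + 44s^2 - 704s - 704)
  s^4 + 3s^3 - 14s^2 - 48s - 32 = ((1/44)s + 1/22)(44s^3 + 44s^2 - 704s - 704) + (0)
Last nonzero remainder: 44s^3 + 44s^2 - 704s - 704. Dividing through by 44 gives the monic gcd s^3 + s^2 - 16s - 16.
Cancel s^3 + s^2 - 16s - 16 from numerator and denominator to get the reduced form.

(4s^2 + 12s + 52)/(s + 2)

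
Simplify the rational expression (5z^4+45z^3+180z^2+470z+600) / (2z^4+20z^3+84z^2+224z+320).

(5z+15)/(2z+8)

By polynomial division,
  5z^4+45z^3+180z^2+470z+600 = (5/2)(2z^4+20z^3+84z^2+224z+320) + (-5z^3-30z^2-90z-200)
  2z^4+20z^3+84z^2+224z+320 = (-(2/5)z-8/5)(-5z^3-30z^2-90z-200) + (0)
Last nonzero remainder: -5z^3-30z^2-90z-200. Dividing through by -5 gives the monic gcd z^3+6z^2+18z+40.
Cancel z^3+6z^2+18z+40 from numerator and denominator to get the reduced form.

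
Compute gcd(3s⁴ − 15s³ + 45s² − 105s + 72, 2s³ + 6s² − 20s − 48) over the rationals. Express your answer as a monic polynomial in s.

s − 3

Euclidean algorithm in ℚ[s]:
  3s⁴ − 15s³ + 45s² − 105s + 72 = ((3/2)s − 12)(2s³ + 6s² − 20s − 48) + (147s² − 273s − 504)
  2s³ + 6s² − 20s − 48 = ((2/147)s + 68/1029)(147s² − 273s − 504) + ((240/49)s − 720/49)
  147s² − 273s − 504 = ((2401/80)s + 343/10)((240/49)s − 720/49) + (0)
Last nonzero remainder: (240/49)s − 720/49. Dividing through by 240/49 gives the monic gcd s − 3.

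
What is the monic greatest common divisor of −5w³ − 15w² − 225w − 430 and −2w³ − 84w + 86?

w² + w + 43

By polynomial division,
  −5w³ − 15w² − 225w − 430 = (5/2)(−2w³ − 84w + 86) + (−15w² − 15w − 645)
  −2w³ − 84w + 86 = ((2/15)w − 2/15)(−15w² − 15w − 645) + (0)
Last nonzero remainder: −15w² − 15w − 645. Dividing through by −15 gives the monic gcd w² + w + 43.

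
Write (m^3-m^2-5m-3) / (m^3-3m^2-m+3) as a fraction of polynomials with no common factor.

(m+1)/(m-1)

Repeated division with remainder:
  m^3-m^2-5m-3 = (m^3-3m^2-m+3) + (2m^2-4m-6)
  m^3-3m^2-m+3 = ((1/2)m-1/2)(2m^2-4m-6) + (0)
Last nonzero remainder: 2m^2-4m-6. Dividing through by 2 gives the monic gcd m^2-2m-3.
Cancel m^2-2m-3 from numerator and denominator to get the reduced form.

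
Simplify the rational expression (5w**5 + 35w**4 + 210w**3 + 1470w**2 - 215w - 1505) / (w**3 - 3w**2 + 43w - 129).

Euclidean algorithm in ℚ[w]:
  5w**5 + 35w**4 + 210w**3 + 1470w**2 - 215w - 1505 = (5w**2 + 50w + 145)(w**3 - 3w**2 + 43w - 129) + (400w**2 + 17200)
  w**3 - 3w**2 + 43w - 129 = ((1/400)w - 3/400)(400w**2 + 17200) + (0)
Last nonzero remainder: 400w**2 + 17200. Dividing through by 400 gives the monic gcd w**2 + 43.
Cancel w**2 + 43 from numerator and denominator to get the reduced form.

(5w**3 + 35w**2 - 5w - 35)/(w - 3)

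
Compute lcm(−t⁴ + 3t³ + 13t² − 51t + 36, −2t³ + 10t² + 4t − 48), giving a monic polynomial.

Apply the Euclidean algorithm:
  −t⁴ + 3t³ + 13t² − 51t + 36 = ((1/2)t + 1)(−2t³ + 10t² + 4t − 48) + (t² − 31t + 84)
  −2t³ + 10t² + 4t − 48 = (−2t − 52)(t² − 31t + 84) + (−1440t + 4320)
  t² − 31t + 84 = (−(1/1440)t + 7/360)(−1440t + 4320) + (0)
Last nonzero remainder: −1440t + 4320. Dividing through by −1440 gives the monic gcd t − 3.
Then lcm(f, g) = f·g / gcd(f, g); expanding and making the result monic gives the answer.

t⁶ − 5t⁵ − 15t⁴ + 101t³ − 34t² − 336t + 288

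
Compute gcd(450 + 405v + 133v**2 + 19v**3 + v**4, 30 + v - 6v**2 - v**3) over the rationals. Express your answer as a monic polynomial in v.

15 + 8v + v**2

Apply the Euclidean algorithm:
  v**4 + 19v**3 + 133v**2 + 405v + 450 = (-v - 13)(-v**3 - 6v**2 + v + 30) + (56v**2 + 448v + 840)
  -v**3 - 6v**2 + v + 30 = (-(1/56)v + 1/28)(56v**2 + 448v + 840) + (0)
Last nonzero remainder: 56v**2 + 448v + 840. Dividing through by 56 gives the monic gcd v**2 + 8v + 15.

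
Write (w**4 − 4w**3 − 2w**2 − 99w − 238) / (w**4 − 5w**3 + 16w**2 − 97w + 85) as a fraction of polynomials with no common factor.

By polynomial division,
  w**4 − 4w**3 − 2w**2 − 99w − 238 = (w**4 − 5w**3 + 16w**2 − 97w + 85) + (w**3 − 18w**2 − 2w − 323)
  w**4 − 5w**3 + 16w**2 − 97w + 85 = (w + 13)(w**3 − 18w**2 − 2w − 323) + (252w**2 + 252w + 4284)
  w**3 − 18w**2 − 2w − 323 = ((1/252)w − 19/252)(252w**2 + 252w + 4284) + (0)
Last nonzero remainder: 252w**2 + 252w + 4284. Dividing through by 252 gives the monic gcd w**2 + w + 17.
Cancel w**2 + w + 17 from numerator and denominator to get the reduced form.

(w**2 − 5w − 14)/(w**2 − 6w + 5)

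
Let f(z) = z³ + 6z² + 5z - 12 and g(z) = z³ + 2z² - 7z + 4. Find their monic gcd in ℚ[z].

z² + 3z - 4

Euclidean algorithm in ℚ[z]:
  z³ + 6z² + 5z - 12 = (z³ + 2z² - 7z + 4) + (4z² + 12z - 16)
  z³ + 2z² - 7z + 4 = ((1/4)z - 1/4)(4z² + 12z - 16) + (0)
Last nonzero remainder: 4z² + 12z - 16. Dividing through by 4 gives the monic gcd z² + 3z - 4.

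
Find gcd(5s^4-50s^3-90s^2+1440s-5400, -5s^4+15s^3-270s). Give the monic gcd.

s^2-6s+18

Repeated division with remainder:
  5s^4-50s^3-90s^2+1440s-5400 = (-1)(-5s^4+15s^3-270s) + (-35s^3-90s^2+1170s-5400)
  -5s^4+15s^3-270s = ((1/7)s-39/49)(-35s^3-90s^2+1170s-5400) + (-(11700/49)s^2+(70200/49)s-210600/49)
  -35s^3-90s^2+1170s-5400 = ((343/2340)s+49/39)(-(11700/49)s^2+(70200/49)s-210600/49) + (0)
Last nonzero remainder: -(11700/49)s^2+(70200/49)s-210600/49. Dividing through by -11700/49 gives the monic gcd s^2-6s+18.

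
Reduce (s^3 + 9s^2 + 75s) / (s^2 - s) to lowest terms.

Repeated division with remainder:
  s^3 + 9s^2 + 75s = (s + 10)(s^2 - s) + (85s)
  s^2 - s = ((1/85)s - 1/85)(85s) + (0)
Last nonzero remainder: 85s. Dividing through by 85 gives the monic gcd s.
Cancel s from numerator and denominator to get the reduced form.

(s^2 + 9s + 75)/(s - 1)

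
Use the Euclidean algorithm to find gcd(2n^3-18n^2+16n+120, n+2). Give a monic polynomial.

Apply the Euclidean algorithm:
  2n^3-18n^2+16n+120 = (2n^2-22n+60)(n+2) + (0)
The last nonzero remainder n+2 is already monic.

n+2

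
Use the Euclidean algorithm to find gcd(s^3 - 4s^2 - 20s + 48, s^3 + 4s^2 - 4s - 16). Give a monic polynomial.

By polynomial division,
  s^3 - 4s^2 - 20s + 48 = (s^3 + 4s^2 - 4s - 16) + (-8s^2 - 16s + 64)
  s^3 + 4s^2 - 4s - 16 = (-(1/8)s - 1/4)(-8s^2 - 16s + 64) + (0)
Last nonzero remainder: -8s^2 - 16s + 64. Dividing through by -8 gives the monic gcd s^2 + 2s - 8.

s^2 + 2s - 8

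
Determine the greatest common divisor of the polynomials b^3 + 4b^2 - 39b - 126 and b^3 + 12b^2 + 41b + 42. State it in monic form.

By polynomial division,
  b^3 + 4b^2 - 39b - 126 = (b^3 + 12b^2 + 41b + 42) + (-8b^2 - 80b - 168)
  b^3 + 12b^2 + 41b + 42 = (-(1/8)b - 1/4)(-8b^2 - 80b - 168) + (0)
Last nonzero remainder: -8b^2 - 80b - 168. Dividing through by -8 gives the monic gcd b^2 + 10b + 21.

b^2 + 10b + 21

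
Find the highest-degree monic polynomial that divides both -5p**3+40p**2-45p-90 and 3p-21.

Euclidean algorithm in ℚ[p]:
  -5p**3+40p**2-45p-90 = (-(5/3)p**2+(5/3)p-10/3)(3p-21) + (-160)
  3p-21 = (-(3/160)p+21/160)(-160) + (0)
The last nonzero remainder is the constant -160, so the polynomials are coprime and gcd = 1.

1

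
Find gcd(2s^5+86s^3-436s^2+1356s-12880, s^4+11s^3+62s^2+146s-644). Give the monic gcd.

s^2+6s+46

Repeated division with remainder:
  2s^5+86s^3-436s^2+1356s-12880 = (2s-22)(s^4+11s^3+62s^2+146s-644) + (204s^3+636s^2+5856s-27048)
  s^4+11s^3+62s^2+146s-644 = ((1/204)s+67/1734)(204s^3+636s^2+5856s-27048) + ((2520/289)s^2+(15120/289)s+115920/289)
  204s^3+636s^2+5856s-27048 = ((4913/210)s-2023/30)((2520/289)s^2+(15120/289)s+115920/289) + (0)
Last nonzero remainder: (2520/289)s^2+(15120/289)s+115920/289. Dividing through by 2520/289 gives the monic gcd s^2+6s+46.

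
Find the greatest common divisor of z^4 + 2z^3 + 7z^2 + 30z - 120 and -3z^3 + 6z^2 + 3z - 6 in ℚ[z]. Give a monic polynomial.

z - 2

Apply the Euclidean algorithm:
  z^4 + 2z^3 + 7z^2 + 30z - 120 = (-(1/3)z - 4/3)(-3z^3 + 6z^2 + 3z - 6) + (16z^2 + 32z - 128)
  -3z^3 + 6z^2 + 3z - 6 = (-(3/16)z + 3/4)(16z^2 + 32z - 128) + (-45z + 90)
  16z^2 + 32z - 128 = (-(16/45)z - 64/45)(-45z + 90) + (0)
Last nonzero remainder: -45z + 90. Dividing through by -45 gives the monic gcd z - 2.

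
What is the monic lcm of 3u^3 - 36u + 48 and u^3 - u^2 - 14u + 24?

Repeated division with remainder:
  3u^3 - 36u + 48 = (3)(u^3 - u^2 - 14u + 24) + (3u^2 + 6u - 24)
  u^3 - u^2 - 14u + 24 = ((1/3)u - 1)(3u^2 + 6u - 24) + (0)
Last nonzero remainder: 3u^2 + 6u - 24. Dividing through by 3 gives the monic gcd u^2 + 2u - 8.
Then lcm(f, g) = f·g / gcd(f, g); expanding and making the result monic gives the answer.

u^4 - 3u^3 - 12u^2 + 52u - 48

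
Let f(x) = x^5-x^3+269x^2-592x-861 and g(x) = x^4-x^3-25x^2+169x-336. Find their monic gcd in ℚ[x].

Euclidean algorithm in ℚ[x]:
  x^5-x^3+269x^2-592x-861 = (x+1)(x^4-x^3-25x^2+169x-336) + (25x^3+125x^2-425x-525)
  x^4-x^3-25x^2+169x-336 = ((1/25)x-6/25)(25x^3+125x^2-425x-525) + (22x^2+88x-462)
  25x^3+125x^2-425x-525 = ((25/22)x+25/22)(22x^2+88x-462) + (0)
Last nonzero remainder: 22x^2+88x-462. Dividing through by 22 gives the monic gcd x^2+4x-21.

x^2+4x-21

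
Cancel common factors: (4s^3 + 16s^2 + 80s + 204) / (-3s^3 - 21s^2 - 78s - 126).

(-4s^2 - 4s - 68)/(3s^2 + 12s + 42)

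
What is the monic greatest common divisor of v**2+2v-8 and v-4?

1

Repeated division with remainder:
  v**2+2v-8 = (v+6)(v-4) + (16)
  v-4 = ((1/16)v-1/4)(16) + (0)
The last nonzero remainder is the constant 16, so the polynomials are coprime and gcd = 1.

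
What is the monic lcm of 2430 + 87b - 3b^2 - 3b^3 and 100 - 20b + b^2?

8100 - 520b - 39b^2 - 9b^3 + b^4

Apply the Euclidean algorithm:
  -3b^3 - 3b^2 + 87b + 2430 = (-3b - 63)(b^2 - 20b + 100) + (-873b + 8730)
  b^2 - 20b + 100 = (-(1/873)b + 10/873)(-873b + 8730) + (0)
Last nonzero remainder: -873b + 8730. Dividing through by -873 gives the monic gcd b - 10.
Then lcm(f, g) = f·g / gcd(f, g); expanding and making the result monic gives the answer.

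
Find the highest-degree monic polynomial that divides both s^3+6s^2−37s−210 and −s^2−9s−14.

Repeated division with remainder:
  s^3+6s^2−37s−210 = (−s+3)(−s^2−9s−14) + (−24s−168)
  −s^2−9s−14 = ((1/24)s+1/12)(−24s−168) + (0)
Last nonzero remainder: −24s−168. Dividing through by −24 gives the monic gcd s+7.

s+7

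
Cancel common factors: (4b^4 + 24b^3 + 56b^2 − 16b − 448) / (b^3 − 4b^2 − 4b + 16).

(4b^3 + 32b^2 + 120b + 224)/(b^2 − 2b − 8)

Repeated division with remainder:
  4b^4 + 24b^3 + 56b^2 − 16b − 448 = (4b + 40)(b^3 − 4b^2 − 4b + 16) + (232b^2 + 80b − 1088)
  b^3 − 4b^2 − 4b + 16 = ((1/232)b − 63/3364)(232b^2 + 80b − 1088) + ((1840/841)b − 3680/841)
  232b^2 + 80b − 1088 = ((24389/230)b + 28594/115)((1840/841)b − 3680/841) + (0)
Last nonzero remainder: (1840/841)b − 3680/841. Dividing through by 1840/841 gives the monic gcd b − 2.
Cancel b − 2 from numerator and denominator to get the reduced form.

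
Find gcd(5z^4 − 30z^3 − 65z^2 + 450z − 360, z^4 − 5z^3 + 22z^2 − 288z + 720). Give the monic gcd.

z^2 − 9z + 18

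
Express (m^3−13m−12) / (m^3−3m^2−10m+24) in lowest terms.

(m+1)/(m−2)

Euclidean algorithm in ℚ[m]:
  m^3−13m−12 = (m^3−3m^2−10m+24) + (3m^2−3m−36)
  m^3−3m^2−10m+24 = ((1/3)m−2/3)(3m^2−3m−36) + (0)
Last nonzero remainder: 3m^2−3m−36. Dividing through by 3 gives the monic gcd m^2−m−12.
Cancel m^2−m−12 from numerator and denominator to get the reduced form.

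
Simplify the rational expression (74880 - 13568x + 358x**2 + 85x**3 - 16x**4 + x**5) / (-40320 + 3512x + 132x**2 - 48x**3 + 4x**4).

(-832 + 160x - 15x**2 + x**3)/(448 - 44x + 4x**2)

Euclidean algorithm in ℚ[x]:
  x**5 - 16x**4 + 85x**3 + 358x**2 - 13568x + 74880 = ((1/4)x - 1)(4x**4 - 48x**3 + 132x**2 + 3512x - 40320) + (4x**3 - 388x**2 + 24x + 34560)
  4x**4 - 48x**3 + 132x**2 + 3512x - 40320 = (x + 85)(4x**3 - 388x**2 + 24x + 34560) + (33088x**2 - 33088x - 2977920)
  4x**3 - 388x**2 + 24x + 34560 = ((1/8272)x - 6/517)(33088x**2 - 33088x - 2977920) + (0)
Last nonzero remainder: 33088x**2 - 33088x - 2977920. Dividing through by 33088 gives the monic gcd x**2 - x - 90.
Cancel x**2 - x - 90 from numerator and denominator to get the reduced form.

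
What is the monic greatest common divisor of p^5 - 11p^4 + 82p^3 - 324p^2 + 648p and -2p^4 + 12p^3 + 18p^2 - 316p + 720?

p^2 - 7p + 18

Euclidean algorithm in ℚ[p]:
  p^5 - 11p^4 + 82p^3 - 324p^2 + 648p = (-(1/2)p + 5/2)(-2p^4 + 12p^3 + 18p^2 - 316p + 720) + (61p^3 - 527p^2 + 1798p - 1800)
  -2p^4 + 12p^3 + 18p^2 - 316p + 720 = (-(2/61)p - 322/3721)(61p^3 - 527p^2 + 1798p - 1800) + ((116640/3721)p^2 - (816480/3721)p + 2099520/3721)
  61p^3 - 527p^2 + 1798p - 1800 = ((226981/116640)p - 18605/5832)((116640/3721)p^2 - (816480/3721)p + 2099520/3721) + (0)
Last nonzero remainder: (116640/3721)p^2 - (816480/3721)p + 2099520/3721. Dividing through by 116640/3721 gives the monic gcd p^2 - 7p + 18.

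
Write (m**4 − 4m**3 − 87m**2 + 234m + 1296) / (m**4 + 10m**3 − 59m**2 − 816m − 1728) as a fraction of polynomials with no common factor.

Apply the Euclidean algorithm:
  m**4 − 4m**3 − 87m**2 + 234m + 1296 = (m**4 + 10m**3 − 59m**2 − 816m − 1728) + (−14m**3 − 28m**2 + 1050m + 3024)
  m**4 + 10m**3 − 59m**2 − 816m − 1728 = (−(1/14)m − 4/7)(−14m**3 − 28m**2 + 1050m + 3024) + (0)
Last nonzero remainder: −14m**3 − 28m**2 + 1050m + 3024. Dividing through by −14 gives the monic gcd m**3 + 2m**2 − 75m − 216.
Cancel m**3 + 2m**2 − 75m − 216 from numerator and denominator to get the reduced form.

(m − 6)/(m + 8)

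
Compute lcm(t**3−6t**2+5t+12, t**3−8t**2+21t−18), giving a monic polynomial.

t**5−11t**4+41t**3−49t**2−30t+72

Euclidean algorithm in ℚ[t]:
  t**3−6t**2+5t+12 = (t**3−8t**2+21t−18) + (2t**2−16t+30)
  t**3−8t**2+21t−18 = ((1/2)t)(2t**2−16t+30) + (6t−18)
  2t**2−16t+30 = ((1/3)t−5/3)(6t−18) + (0)
Last nonzero remainder: 6t−18. Dividing through by 6 gives the monic gcd t−3.
Then lcm(f, g) = f·g / gcd(f, g); expanding and making the result monic gives the answer.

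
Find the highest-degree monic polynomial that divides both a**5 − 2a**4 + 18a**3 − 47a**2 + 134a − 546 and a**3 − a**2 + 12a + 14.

a**2 − 2a + 14

Euclidean algorithm in ℚ[a]:
  a**5 − 2a**4 + 18a**3 − 47a**2 + 134a − 546 = (a**2 − a + 5)(a**3 − a**2 + 12a + 14) + (−44a**2 + 88a − 616)
  a**3 − a**2 + 12a + 14 = (−(1/44)a − 1/44)(−44a**2 + 88a − 616) + (0)
Last nonzero remainder: −44a**2 + 88a − 616. Dividing through by −44 gives the monic gcd a**2 − 2a + 14.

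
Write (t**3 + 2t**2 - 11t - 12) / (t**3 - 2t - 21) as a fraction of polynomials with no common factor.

(t**2 + 5t + 4)/(t**2 + 3t + 7)

By polynomial division,
  t**3 + 2t**2 - 11t - 12 = (t**3 - 2t - 21) + (2t**2 - 9t + 9)
  t**3 - 2t - 21 = ((1/2)t + 9/4)(2t**2 - 9t + 9) + ((55/4)t - 165/4)
  2t**2 - 9t + 9 = ((8/55)t - 12/55)((55/4)t - 165/4) + (0)
Last nonzero remainder: (55/4)t - 165/4. Dividing through by 55/4 gives the monic gcd t - 3.
Cancel t - 3 from numerator and denominator to get the reduced form.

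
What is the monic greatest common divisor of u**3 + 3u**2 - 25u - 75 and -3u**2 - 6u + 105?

u - 5

Euclidean algorithm in ℚ[u]:
  u**3 + 3u**2 - 25u - 75 = (-(1/3)u - 1/3)(-3u**2 - 6u + 105) + (8u - 40)
  -3u**2 - 6u + 105 = (-(3/8)u - 21/8)(8u - 40) + (0)
Last nonzero remainder: 8u - 40. Dividing through by 8 gives the monic gcd u - 5.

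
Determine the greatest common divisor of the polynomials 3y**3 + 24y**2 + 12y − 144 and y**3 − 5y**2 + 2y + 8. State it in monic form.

y − 2

Apply the Euclidean algorithm:
  3y**3 + 24y**2 + 12y − 144 = (3)(y**3 − 5y**2 + 2y + 8) + (39y**2 + 6y − 168)
  y**3 − 5y**2 + 2y + 8 = ((1/39)y − 67/507)(39y**2 + 6y − 168) + ((1200/169)y − 2400/169)
  39y**2 + 6y − 168 = ((2197/400)y + 1183/100)((1200/169)y − 2400/169) + (0)
Last nonzero remainder: (1200/169)y − 2400/169. Dividing through by 1200/169 gives the monic gcd y − 2.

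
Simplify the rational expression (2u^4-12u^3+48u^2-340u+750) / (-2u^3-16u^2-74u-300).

(-u^2+8u-15)/(u+6)

Euclidean algorithm in ℚ[u]:
  2u^4-12u^3+48u^2-340u+750 = (-u+14)(-2u^3-16u^2-74u-300) + (198u^2+396u+4950)
  -2u^3-16u^2-74u-300 = (-(1/99)u-2/33)(198u^2+396u+4950) + (0)
Last nonzero remainder: 198u^2+396u+4950. Dividing through by 198 gives the monic gcd u^2+2u+25.
Cancel u^2+2u+25 from numerator and denominator to get the reduced form.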